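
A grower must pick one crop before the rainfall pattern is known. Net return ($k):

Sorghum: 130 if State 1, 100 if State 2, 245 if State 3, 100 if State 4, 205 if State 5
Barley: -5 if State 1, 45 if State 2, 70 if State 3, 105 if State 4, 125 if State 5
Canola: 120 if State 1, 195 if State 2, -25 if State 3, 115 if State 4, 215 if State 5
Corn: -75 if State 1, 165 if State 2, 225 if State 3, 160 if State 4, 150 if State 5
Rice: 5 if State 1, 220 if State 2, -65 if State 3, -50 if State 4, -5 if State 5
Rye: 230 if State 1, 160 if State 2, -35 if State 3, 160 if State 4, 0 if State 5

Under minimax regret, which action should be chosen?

Column bests: State 1=230, State 2=220, State 3=245, State 4=160, State 5=215.
Sorghum regrets: 100, 120, 0, 60, 10 → max 120
Barley regrets: 235, 175, 175, 55, 90 → max 235
Canola regrets: 110, 25, 270, 45, 0 → max 270
Corn regrets: 305, 55, 20, 0, 65 → max 305
Rice regrets: 225, 0, 310, 210, 220 → max 310
Rye regrets: 0, 60, 280, 0, 215 → max 280
Smallest max regret = 120 → Sorghum.

Sorghum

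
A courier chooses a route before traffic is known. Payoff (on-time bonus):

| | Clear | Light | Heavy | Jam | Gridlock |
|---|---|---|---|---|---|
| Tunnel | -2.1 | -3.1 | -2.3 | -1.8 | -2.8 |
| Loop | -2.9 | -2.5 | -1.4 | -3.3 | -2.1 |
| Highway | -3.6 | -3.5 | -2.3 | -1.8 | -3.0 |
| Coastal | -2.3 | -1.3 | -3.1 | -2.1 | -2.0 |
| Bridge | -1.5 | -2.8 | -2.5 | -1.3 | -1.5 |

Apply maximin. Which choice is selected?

Row minima: Tunnel=-3.1, Loop=-3.3, Highway=-3.6, Coastal=-3.1, Bridge=-2.8
Best worst-case = -2.8 → Bridge.

Bridge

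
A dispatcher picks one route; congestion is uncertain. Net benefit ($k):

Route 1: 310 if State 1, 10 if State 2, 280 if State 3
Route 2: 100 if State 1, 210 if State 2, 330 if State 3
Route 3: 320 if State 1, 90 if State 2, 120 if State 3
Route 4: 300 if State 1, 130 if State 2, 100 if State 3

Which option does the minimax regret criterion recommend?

Column bests: State 1=320, State 2=210, State 3=330.
Route 1 regrets: 10, 200, 50 → max 200
Route 2 regrets: 220, 0, 0 → max 220
Route 3 regrets: 0, 120, 210 → max 210
Route 4 regrets: 20, 80, 230 → max 230
Smallest max regret = 200 → Route 1.

Route 1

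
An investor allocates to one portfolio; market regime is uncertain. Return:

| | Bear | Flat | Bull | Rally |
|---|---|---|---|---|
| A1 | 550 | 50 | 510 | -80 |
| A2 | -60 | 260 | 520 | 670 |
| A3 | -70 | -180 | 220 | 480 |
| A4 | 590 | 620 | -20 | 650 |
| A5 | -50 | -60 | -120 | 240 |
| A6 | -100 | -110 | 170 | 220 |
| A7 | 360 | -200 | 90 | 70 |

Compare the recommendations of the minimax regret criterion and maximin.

Column bests: Bear=590, Flat=620, Bull=520, Rally=670.
A1 regrets: 40, 570, 10, 750 → max 750
A2 regrets: 650, 360, 0, 0 → max 650
A3 regrets: 660, 800, 300, 190 → max 800
A4 regrets: 0, 0, 540, 20 → max 540
A5 regrets: 640, 680, 640, 430 → max 680
A6 regrets: 690, 730, 350, 450 → max 730
A7 regrets: 230, 820, 430, 600 → max 820
Smallest max regret = 540 → A4.
Row minima: A1=-80, A2=-60, A3=-180, A4=-20, A5=-120, A6=-110, A7=-200
Best worst-case = -20 → A4.

minimax regret → A4; maximin → A4 (agree)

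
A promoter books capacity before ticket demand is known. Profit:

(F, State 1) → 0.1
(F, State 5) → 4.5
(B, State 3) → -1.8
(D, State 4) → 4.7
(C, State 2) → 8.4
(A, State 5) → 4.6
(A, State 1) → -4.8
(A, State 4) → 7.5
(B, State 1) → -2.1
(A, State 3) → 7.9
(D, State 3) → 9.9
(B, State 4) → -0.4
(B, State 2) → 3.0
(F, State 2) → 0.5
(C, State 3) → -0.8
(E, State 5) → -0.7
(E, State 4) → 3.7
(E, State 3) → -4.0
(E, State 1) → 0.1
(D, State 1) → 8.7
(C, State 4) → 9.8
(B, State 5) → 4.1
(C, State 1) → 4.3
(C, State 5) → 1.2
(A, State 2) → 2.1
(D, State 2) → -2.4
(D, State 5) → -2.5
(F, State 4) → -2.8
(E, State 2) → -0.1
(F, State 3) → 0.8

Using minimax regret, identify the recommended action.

C

Column bests: State 1=8.7, State 2=8.4, State 3=9.9, State 4=9.8, State 5=4.6.
A regrets: 13.5, 6.3, 2.0, 2.3, 0.0 → max 13.5
B regrets: 10.8, 5.4, 11.7, 10.2, 0.5 → max 11.7
C regrets: 4.4, 0.0, 10.7, 0.0, 3.4 → max 10.7
D regrets: 0.0, 10.8, 0.0, 5.1, 7.1 → max 10.8
E regrets: 8.6, 8.5, 13.9, 6.1, 5.3 → max 13.9
F regrets: 8.6, 7.9, 9.1, 12.6, 0.1 → max 12.6
Smallest max regret = 10.7 → C.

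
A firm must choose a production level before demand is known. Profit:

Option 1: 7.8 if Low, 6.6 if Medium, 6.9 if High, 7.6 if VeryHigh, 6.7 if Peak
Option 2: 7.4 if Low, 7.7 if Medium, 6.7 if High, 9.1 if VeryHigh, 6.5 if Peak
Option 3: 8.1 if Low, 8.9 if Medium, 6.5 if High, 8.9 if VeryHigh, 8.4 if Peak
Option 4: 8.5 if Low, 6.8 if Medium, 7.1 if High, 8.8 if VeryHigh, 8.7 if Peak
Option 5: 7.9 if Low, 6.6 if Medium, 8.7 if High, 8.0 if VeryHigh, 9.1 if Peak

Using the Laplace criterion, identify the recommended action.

Row averages: Option 1=7.12, Option 2=7.48, Option 3=8.16, Option 4=7.98, Option 5=8.06
Highest average = 8.16 → Option 3.

Option 3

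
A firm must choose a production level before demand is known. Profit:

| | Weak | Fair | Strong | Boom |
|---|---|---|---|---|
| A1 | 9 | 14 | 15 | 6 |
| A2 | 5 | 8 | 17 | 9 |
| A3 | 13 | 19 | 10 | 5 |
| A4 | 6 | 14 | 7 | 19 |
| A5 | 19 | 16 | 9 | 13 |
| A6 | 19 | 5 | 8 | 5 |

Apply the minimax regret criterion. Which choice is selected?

A5

Column bests: Weak=19, Fair=19, Strong=17, Boom=19.
A1 regrets: 10, 5, 2, 13 → max 13
A2 regrets: 14, 11, 0, 10 → max 14
A3 regrets: 6, 0, 7, 14 → max 14
A4 regrets: 13, 5, 10, 0 → max 13
A5 regrets: 0, 3, 8, 6 → max 8
A6 regrets: 0, 14, 9, 14 → max 14
Smallest max regret = 8 → A5.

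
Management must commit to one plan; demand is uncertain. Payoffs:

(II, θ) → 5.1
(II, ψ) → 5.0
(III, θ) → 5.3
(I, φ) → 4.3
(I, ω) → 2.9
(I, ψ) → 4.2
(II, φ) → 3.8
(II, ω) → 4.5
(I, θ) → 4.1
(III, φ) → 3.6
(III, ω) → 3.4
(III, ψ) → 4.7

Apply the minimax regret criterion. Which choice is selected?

II

Column bests: θ=5.3, φ=4.3, ψ=5.0, ω=4.5.
I regrets: 1.2, 0.0, 0.8, 1.6 → max 1.6
II regrets: 0.2, 0.5, 0.0, 0.0 → max 0.5
III regrets: 0.0, 0.7, 0.3, 1.1 → max 1.1
Smallest max regret = 0.5 → II.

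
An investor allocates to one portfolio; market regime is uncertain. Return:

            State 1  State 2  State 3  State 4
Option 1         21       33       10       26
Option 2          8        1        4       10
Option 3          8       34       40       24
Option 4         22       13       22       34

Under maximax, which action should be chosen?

Row maxima: Option 1=33, Option 2=10, Option 3=40, Option 4=34
Best best-case = 40 → Option 3.

Option 3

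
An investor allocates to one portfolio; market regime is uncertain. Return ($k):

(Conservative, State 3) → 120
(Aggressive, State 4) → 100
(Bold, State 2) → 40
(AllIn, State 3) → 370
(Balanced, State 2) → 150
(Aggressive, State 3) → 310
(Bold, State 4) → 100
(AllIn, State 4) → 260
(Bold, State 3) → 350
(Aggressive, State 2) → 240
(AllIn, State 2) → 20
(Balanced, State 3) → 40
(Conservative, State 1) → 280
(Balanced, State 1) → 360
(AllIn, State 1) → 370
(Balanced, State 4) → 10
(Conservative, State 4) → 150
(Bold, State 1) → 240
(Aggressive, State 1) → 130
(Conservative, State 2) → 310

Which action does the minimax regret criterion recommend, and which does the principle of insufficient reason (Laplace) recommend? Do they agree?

minimax regret → Aggressive; laplace → AllIn (disagree)

Column bests: State 1=370, State 2=310, State 3=370, State 4=260.
Conservative regrets: 90, 0, 250, 110 → max 250
Balanced regrets: 10, 160, 330, 250 → max 330
Aggressive regrets: 240, 70, 60, 160 → max 240
Bold regrets: 130, 270, 20, 160 → max 270
AllIn regrets: 0, 290, 0, 0 → max 290
Smallest max regret = 240 → Aggressive.
Row averages: Conservative=215, Balanced=140, Aggressive=195, Bold=182.5, AllIn=255
Highest average = 255 → AllIn.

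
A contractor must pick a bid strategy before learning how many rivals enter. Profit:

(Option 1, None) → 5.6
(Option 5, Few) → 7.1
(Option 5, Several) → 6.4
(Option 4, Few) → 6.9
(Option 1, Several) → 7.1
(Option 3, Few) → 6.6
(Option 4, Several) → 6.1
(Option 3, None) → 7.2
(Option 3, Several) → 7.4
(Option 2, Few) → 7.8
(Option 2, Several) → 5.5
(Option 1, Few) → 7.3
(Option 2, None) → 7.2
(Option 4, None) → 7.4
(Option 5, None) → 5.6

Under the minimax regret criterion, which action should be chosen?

Option 3

Column bests: None=7.4, Few=7.8, Several=7.4.
Option 1 regrets: 1.8, 0.5, 0.3 → max 1.8
Option 2 regrets: 0.2, 0.0, 1.9 → max 1.9
Option 3 regrets: 0.2, 1.2, 0.0 → max 1.2
Option 4 regrets: 0.0, 0.9, 1.3 → max 1.3
Option 5 regrets: 1.8, 0.7, 1.0 → max 1.8
Smallest max regret = 1.2 → Option 3.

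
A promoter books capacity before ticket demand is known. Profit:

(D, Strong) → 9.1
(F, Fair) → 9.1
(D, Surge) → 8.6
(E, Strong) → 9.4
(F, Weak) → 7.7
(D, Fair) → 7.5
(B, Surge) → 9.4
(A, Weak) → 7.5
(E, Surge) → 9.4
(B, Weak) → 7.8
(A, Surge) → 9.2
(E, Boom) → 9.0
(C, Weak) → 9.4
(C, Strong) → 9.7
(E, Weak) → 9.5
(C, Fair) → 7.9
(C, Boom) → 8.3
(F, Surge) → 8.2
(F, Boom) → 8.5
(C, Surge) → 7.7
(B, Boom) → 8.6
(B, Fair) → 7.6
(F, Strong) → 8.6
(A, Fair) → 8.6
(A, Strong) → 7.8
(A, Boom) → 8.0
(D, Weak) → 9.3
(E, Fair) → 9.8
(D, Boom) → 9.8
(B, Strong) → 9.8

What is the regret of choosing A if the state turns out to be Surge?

Best payoff under Surge is 9.4.
Regret = 9.4 − 9.2 = 0.2.

0.2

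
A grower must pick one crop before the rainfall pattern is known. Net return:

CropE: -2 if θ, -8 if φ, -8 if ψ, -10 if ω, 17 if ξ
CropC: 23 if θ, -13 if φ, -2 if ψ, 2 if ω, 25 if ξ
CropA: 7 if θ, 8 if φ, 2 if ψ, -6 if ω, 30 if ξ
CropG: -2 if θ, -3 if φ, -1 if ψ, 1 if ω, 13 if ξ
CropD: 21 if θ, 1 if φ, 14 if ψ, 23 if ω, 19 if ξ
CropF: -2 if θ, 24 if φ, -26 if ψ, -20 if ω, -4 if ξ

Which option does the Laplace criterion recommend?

Row averages: CropE=-2.2, CropC=7, CropA=8.2, CropG=1.6, CropD=15.6, CropF=-5.6
Highest average = 15.6 → CropD.

CropD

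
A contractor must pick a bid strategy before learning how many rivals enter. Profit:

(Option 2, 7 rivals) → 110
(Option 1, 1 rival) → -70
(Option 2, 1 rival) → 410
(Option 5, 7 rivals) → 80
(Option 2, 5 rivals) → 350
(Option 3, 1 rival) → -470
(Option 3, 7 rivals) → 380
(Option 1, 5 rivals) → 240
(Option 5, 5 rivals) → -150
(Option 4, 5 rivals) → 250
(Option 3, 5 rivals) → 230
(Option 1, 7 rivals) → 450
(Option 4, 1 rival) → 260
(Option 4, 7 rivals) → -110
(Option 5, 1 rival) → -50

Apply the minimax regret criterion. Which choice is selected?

Column bests: 1 rival=410, 5 rivals=350, 7 rivals=450.
Option 1 regrets: 480, 110, 0 → max 480
Option 2 regrets: 0, 0, 340 → max 340
Option 3 regrets: 880, 120, 70 → max 880
Option 4 regrets: 150, 100, 560 → max 560
Option 5 regrets: 460, 500, 370 → max 500
Smallest max regret = 340 → Option 2.

Option 2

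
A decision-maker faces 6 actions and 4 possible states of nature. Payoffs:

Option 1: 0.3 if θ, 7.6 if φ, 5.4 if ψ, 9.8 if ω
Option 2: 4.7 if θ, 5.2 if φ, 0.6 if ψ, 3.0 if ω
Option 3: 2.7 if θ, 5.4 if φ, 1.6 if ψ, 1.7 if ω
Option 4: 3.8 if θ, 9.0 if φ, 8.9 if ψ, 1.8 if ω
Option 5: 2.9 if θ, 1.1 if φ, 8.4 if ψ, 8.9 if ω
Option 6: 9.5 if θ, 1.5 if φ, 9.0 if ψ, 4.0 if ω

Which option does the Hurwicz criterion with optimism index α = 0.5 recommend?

Option 6

Option 1: 0.5·9.8 + 0.5·0.3 = 5.05
Option 2: 0.5·5.2 + 0.5·0.6 = 2.9
Option 3: 0.5·5.4 + 0.5·1.6 = 3.5
Option 4: 0.5·9.0 + 0.5·1.8 = 5.4
Option 5: 0.5·8.9 + 0.5·1.1 = 5
Option 6: 0.5·9.5 + 0.5·1.5 = 5.5
Highest Hurwicz score = 5.5 → Option 6.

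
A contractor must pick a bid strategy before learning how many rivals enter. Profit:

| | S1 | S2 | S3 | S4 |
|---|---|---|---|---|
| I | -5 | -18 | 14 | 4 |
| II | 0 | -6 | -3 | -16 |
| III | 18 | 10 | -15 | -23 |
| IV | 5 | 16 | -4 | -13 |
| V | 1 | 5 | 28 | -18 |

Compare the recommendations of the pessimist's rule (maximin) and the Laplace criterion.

Row minima: I=-18, II=-16, III=-23, IV=-13, V=-18
Best worst-case = -13 → IV.
Row averages: I=-1.25, II=-6.25, III=-2.5, IV=1, V=4
Highest average = 4 → V.

maximin → IV; laplace → V (disagree)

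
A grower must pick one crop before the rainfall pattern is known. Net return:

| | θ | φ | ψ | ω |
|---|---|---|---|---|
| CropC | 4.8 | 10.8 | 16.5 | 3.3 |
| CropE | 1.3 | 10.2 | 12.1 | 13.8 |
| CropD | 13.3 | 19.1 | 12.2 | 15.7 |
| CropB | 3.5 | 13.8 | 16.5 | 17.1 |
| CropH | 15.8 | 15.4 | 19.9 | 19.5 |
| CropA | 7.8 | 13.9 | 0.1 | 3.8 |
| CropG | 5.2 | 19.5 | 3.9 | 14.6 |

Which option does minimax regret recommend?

Column bests: θ=15.8, φ=19.5, ψ=19.9, ω=19.5.
CropC regrets: 11.0, 8.7, 3.4, 16.2 → max 16.2
CropE regrets: 14.5, 9.3, 7.8, 5.7 → max 14.5
CropD regrets: 2.5, 0.4, 7.7, 3.8 → max 7.7
CropB regrets: 12.3, 5.7, 3.4, 2.4 → max 12.3
CropH regrets: 0.0, 4.1, 0.0, 0.0 → max 4.1
CropA regrets: 8.0, 5.6, 19.8, 15.7 → max 19.8
CropG regrets: 10.6, 0.0, 16.0, 4.9 → max 16.0
Smallest max regret = 4.1 → CropH.

CropH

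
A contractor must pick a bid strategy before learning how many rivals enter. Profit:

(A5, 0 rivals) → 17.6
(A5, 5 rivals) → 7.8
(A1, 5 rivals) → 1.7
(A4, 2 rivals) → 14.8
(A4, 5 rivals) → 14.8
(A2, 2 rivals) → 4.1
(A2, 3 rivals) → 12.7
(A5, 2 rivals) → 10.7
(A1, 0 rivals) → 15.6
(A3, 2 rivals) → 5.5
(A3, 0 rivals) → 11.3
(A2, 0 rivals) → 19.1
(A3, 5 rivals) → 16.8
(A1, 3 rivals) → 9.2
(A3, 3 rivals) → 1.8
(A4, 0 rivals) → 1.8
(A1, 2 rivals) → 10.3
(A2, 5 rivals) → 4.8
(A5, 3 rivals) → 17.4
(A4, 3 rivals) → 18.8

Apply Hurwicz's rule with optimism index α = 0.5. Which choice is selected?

A5

A1: 0.5·15.6 + 0.5·1.7 = 8.65
A2: 0.5·19.1 + 0.5·4.1 = 11.6
A3: 0.5·16.8 + 0.5·1.8 = 9.3
A4: 0.5·18.8 + 0.5·1.8 = 10.3
A5: 0.5·17.6 + 0.5·7.8 = 12.7
Highest Hurwicz score = 12.7 → A5.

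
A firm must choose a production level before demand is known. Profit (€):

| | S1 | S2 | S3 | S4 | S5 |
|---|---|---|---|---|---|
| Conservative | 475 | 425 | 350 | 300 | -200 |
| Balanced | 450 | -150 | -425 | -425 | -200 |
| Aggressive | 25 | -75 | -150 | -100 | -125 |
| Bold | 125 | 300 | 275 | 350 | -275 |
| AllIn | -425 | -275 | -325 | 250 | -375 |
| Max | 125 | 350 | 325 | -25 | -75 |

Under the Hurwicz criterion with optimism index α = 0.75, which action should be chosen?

Conservative: 0.75·475 + 0.25·(-200) = 306.25
Balanced: 0.75·450 + 0.25·(-425) = 231.25
Aggressive: 0.75·25 + 0.25·(-150) = -18.75
Bold: 0.75·350 + 0.25·(-275) = 193.75
AllIn: 0.75·250 + 0.25·(-425) = 81.25
Max: 0.75·350 + 0.25·(-75) = 243.75
Highest Hurwicz score = 306.25 → Conservative.

Conservative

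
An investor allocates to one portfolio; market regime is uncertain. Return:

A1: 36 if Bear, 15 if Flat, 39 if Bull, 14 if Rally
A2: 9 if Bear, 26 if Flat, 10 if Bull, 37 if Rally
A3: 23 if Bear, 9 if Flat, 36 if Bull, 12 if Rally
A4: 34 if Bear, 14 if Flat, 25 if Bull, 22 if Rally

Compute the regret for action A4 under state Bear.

2

Best payoff under Bear is 36.
Regret = 36 − 34 = 2.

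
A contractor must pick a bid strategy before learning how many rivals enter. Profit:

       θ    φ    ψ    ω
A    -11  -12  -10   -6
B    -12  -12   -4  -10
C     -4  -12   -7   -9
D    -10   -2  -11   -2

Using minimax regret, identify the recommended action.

Column bests: θ=-4, φ=-2, ψ=-4, ω=-2.
A regrets: 7, 10, 6, 4 → max 10
B regrets: 8, 10, 0, 8 → max 10
C regrets: 0, 10, 3, 7 → max 10
D regrets: 6, 0, 7, 0 → max 7
Smallest max regret = 7 → D.

D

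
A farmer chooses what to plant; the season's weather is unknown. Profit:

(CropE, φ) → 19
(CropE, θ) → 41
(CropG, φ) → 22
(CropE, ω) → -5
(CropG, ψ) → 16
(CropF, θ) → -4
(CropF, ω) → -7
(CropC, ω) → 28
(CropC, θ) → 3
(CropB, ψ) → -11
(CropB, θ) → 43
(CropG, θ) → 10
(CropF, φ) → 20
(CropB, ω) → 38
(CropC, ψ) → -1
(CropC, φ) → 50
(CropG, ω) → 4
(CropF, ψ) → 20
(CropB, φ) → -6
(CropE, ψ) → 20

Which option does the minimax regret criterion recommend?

CropG

Column bests: θ=43, φ=50, ψ=20, ω=38.
CropB regrets: 0, 56, 31, 0 → max 56
CropE regrets: 2, 31, 0, 43 → max 43
CropC regrets: 40, 0, 21, 10 → max 40
CropG regrets: 33, 28, 4, 34 → max 34
CropF regrets: 47, 30, 0, 45 → max 47
Smallest max regret = 34 → CropG.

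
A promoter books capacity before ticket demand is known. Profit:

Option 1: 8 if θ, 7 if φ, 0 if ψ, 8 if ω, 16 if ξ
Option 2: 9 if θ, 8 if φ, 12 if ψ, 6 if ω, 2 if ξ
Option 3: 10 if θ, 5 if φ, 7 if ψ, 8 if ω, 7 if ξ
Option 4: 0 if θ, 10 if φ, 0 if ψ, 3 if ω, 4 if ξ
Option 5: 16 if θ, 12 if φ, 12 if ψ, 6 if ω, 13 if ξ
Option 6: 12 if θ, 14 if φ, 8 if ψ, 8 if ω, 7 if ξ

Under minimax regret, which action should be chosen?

Column bests: θ=16, φ=14, ψ=12, ω=8, ξ=16.
Option 1 regrets: 8, 7, 12, 0, 0 → max 12
Option 2 regrets: 7, 6, 0, 2, 14 → max 14
Option 3 regrets: 6, 9, 5, 0, 9 → max 9
Option 4 regrets: 16, 4, 12, 5, 12 → max 16
Option 5 regrets: 0, 2, 0, 2, 3 → max 3
Option 6 regrets: 4, 0, 4, 0, 9 → max 9
Smallest max regret = 3 → Option 5.

Option 5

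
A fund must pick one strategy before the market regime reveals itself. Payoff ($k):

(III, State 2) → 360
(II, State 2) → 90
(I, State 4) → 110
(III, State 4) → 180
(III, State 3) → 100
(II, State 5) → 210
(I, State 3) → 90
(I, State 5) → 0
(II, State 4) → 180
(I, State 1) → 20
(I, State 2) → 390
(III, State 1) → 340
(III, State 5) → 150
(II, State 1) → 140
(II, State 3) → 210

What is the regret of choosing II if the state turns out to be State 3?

Best payoff under State 3 is 210.
Regret = 210 − 210 = 0.

0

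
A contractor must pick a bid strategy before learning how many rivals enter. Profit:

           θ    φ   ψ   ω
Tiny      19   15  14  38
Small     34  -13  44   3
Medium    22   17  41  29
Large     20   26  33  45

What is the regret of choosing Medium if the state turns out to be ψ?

3

Best payoff under ψ is 44.
Regret = 44 − 41 = 3.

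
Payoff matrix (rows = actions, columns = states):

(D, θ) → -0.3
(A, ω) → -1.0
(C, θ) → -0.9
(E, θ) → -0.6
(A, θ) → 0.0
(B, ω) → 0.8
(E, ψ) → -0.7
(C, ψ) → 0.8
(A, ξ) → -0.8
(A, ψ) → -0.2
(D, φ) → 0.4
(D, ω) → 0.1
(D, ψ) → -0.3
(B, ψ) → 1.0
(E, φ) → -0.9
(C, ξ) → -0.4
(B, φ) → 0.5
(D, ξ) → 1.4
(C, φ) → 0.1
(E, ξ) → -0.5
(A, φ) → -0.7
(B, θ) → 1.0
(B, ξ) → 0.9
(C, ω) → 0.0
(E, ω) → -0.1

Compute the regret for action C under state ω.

0.8

Best payoff under ω is 0.8.
Regret = 0.8 − 0.0 = 0.8.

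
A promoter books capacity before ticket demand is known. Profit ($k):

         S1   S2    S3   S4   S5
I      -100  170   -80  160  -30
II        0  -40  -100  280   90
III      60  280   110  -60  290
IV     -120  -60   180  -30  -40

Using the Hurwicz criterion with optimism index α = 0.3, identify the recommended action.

III

I: 0.3·170 + 0.7·(-100) = -19
II: 0.3·280 + 0.7·(-100) = 14
III: 0.3·290 + 0.7·(-60) = 45
IV: 0.3·180 + 0.7·(-120) = -30
Highest Hurwicz score = 45 → III.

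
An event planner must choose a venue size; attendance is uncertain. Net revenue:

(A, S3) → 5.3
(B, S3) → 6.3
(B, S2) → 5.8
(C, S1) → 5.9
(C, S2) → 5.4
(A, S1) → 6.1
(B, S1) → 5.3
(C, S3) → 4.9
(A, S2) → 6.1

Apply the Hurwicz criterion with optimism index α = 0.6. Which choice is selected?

B

A: 0.6·6.1 + 0.4·5.3 = 5.78
B: 0.6·6.3 + 0.4·5.3 = 5.9
C: 0.6·5.9 + 0.4·4.9 = 5.5
Highest Hurwicz score = 5.9 → B.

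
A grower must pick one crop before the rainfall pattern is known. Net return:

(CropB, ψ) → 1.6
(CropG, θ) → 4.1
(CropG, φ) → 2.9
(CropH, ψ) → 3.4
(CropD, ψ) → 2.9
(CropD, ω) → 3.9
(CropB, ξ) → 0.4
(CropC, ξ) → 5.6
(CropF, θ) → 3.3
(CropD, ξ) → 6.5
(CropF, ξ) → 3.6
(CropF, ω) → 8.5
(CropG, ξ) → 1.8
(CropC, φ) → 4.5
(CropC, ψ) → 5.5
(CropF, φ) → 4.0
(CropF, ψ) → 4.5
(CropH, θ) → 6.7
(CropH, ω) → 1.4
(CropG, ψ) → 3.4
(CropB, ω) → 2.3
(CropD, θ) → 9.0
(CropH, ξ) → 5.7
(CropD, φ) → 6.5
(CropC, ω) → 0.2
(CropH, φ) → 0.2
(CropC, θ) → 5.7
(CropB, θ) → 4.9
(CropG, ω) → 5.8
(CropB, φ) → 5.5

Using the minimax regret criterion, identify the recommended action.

CropD

Column bests: θ=9.0, φ=6.5, ψ=5.5, ω=8.5, ξ=6.5.
CropG regrets: 4.9, 3.6, 2.1, 2.7, 4.7 → max 4.9
CropC regrets: 3.3, 2.0, 0.0, 8.3, 0.9 → max 8.3
CropB regrets: 4.1, 1.0, 3.9, 6.2, 6.1 → max 6.2
CropD regrets: 0.0, 0.0, 2.6, 4.6, 0.0 → max 4.6
CropH regrets: 2.3, 6.3, 2.1, 7.1, 0.8 → max 7.1
CropF regrets: 5.7, 2.5, 1.0, 0.0, 2.9 → max 5.7
Smallest max regret = 4.6 → CropD.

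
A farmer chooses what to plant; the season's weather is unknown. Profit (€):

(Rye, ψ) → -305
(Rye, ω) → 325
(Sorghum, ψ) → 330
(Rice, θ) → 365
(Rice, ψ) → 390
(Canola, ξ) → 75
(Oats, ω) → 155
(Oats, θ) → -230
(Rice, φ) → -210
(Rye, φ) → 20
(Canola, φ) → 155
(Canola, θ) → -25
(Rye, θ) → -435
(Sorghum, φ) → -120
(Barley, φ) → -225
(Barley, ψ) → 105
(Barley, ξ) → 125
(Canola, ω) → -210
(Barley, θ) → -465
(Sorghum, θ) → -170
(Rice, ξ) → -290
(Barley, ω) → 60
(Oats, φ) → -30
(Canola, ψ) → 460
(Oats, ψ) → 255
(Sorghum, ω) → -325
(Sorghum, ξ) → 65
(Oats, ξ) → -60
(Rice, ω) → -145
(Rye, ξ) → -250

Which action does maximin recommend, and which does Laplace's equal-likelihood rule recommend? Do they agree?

Row minima: Sorghum=-325, Canola=-210, Rye=-435, Rice=-290, Oats=-230, Barley=-465
Best worst-case = -210 → Canola.
Row averages: Sorghum=-44, Canola=91, Rye=-129, Rice=22, Oats=18, Barley=-80
Highest average = 91 → Canola.

maximin → Canola; laplace → Canola (agree)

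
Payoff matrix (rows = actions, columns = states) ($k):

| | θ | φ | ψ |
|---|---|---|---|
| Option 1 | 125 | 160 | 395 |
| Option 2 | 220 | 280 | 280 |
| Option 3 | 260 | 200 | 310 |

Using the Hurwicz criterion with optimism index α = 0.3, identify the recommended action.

Option 1: 0.3·395 + 0.7·125 = 206
Option 2: 0.3·280 + 0.7·220 = 238
Option 3: 0.3·310 + 0.7·200 = 233
Highest Hurwicz score = 238 → Option 2.

Option 2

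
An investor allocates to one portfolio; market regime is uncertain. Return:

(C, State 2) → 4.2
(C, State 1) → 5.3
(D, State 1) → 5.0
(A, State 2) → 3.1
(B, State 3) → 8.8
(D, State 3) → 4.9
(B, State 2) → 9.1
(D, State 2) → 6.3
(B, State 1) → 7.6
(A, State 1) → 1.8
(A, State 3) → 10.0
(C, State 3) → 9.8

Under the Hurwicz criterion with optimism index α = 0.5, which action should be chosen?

B

A: 0.5·10.0 + 0.5·1.8 = 5.9
B: 0.5·9.1 + 0.5·7.6 = 8.35
C: 0.5·9.8 + 0.5·4.2 = 7
D: 0.5·6.3 + 0.5·4.9 = 5.6
Highest Hurwicz score = 8.35 → B.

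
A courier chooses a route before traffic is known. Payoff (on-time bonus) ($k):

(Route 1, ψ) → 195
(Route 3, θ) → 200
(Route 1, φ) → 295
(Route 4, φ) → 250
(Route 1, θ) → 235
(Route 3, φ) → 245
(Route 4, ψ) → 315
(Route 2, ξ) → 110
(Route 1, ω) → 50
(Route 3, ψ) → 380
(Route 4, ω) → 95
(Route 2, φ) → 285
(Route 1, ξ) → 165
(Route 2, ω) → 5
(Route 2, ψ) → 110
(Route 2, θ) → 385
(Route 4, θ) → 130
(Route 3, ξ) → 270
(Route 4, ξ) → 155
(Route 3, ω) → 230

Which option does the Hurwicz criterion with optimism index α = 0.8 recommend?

Route 3

Route 1: 0.8·295 + 0.2·50 = 246
Route 2: 0.8·385 + 0.2·5 = 309
Route 3: 0.8·380 + 0.2·200 = 344
Route 4: 0.8·315 + 0.2·95 = 271
Highest Hurwicz score = 344 → Route 3.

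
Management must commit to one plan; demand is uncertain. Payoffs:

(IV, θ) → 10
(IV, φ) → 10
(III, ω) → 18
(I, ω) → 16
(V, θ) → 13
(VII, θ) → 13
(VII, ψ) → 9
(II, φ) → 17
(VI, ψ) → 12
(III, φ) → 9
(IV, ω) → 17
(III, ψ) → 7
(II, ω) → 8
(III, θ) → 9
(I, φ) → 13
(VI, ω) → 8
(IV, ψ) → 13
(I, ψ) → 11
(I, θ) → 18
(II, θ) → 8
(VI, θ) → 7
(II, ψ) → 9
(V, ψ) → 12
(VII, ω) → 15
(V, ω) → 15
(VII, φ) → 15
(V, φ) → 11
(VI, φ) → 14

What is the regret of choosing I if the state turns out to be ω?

Best payoff under ω is 18.
Regret = 18 − 16 = 2.

2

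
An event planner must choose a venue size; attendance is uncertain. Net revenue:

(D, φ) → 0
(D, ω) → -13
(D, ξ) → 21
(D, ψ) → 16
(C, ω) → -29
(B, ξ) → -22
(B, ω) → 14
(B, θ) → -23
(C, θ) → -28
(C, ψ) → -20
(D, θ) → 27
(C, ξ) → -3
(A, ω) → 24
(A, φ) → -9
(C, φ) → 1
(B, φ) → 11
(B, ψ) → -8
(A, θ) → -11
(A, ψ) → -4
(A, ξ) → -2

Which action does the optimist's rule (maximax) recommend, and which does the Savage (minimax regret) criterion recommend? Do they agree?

maximax → D; minimax regret → D (agree)

Row maxima: A=24, B=14, C=1, D=27
Best best-case = 27 → D.
Column bests: θ=27, φ=11, ψ=16, ω=24, ξ=21.
A regrets: 38, 20, 20, 0, 23 → max 38
B regrets: 50, 0, 24, 10, 43 → max 50
C regrets: 55, 10, 36, 53, 24 → max 55
D regrets: 0, 11, 0, 37, 0 → max 37
Smallest max regret = 37 → D.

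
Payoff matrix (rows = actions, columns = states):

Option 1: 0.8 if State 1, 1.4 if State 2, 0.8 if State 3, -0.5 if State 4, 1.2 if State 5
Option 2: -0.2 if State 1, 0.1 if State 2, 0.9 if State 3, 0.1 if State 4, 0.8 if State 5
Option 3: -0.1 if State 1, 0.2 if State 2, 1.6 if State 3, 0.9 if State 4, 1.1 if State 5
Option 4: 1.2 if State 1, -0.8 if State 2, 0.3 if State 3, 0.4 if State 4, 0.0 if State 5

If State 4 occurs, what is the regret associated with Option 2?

Best payoff under State 4 is 0.9.
Regret = 0.9 − 0.1 = 0.8.

0.8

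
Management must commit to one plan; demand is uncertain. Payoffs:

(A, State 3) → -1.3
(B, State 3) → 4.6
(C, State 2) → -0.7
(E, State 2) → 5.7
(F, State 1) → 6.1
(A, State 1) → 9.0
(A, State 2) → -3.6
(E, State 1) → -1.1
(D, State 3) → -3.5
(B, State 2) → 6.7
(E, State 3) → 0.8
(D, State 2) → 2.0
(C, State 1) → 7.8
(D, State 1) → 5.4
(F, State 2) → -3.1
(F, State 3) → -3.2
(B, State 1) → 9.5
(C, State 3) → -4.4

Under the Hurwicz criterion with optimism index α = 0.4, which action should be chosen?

A: 0.4·9.0 + 0.6·(-3.6) = 1.44
B: 0.4·9.5 + 0.6·4.6 = 6.56
C: 0.4·7.8 + 0.6·(-4.4) = 0.48
D: 0.4·5.4 + 0.6·(-3.5) = 0.06
E: 0.4·5.7 + 0.6·(-1.1) = 1.62
F: 0.4·6.1 + 0.6·(-3.2) = 0.52
Highest Hurwicz score = 6.56 → B.

B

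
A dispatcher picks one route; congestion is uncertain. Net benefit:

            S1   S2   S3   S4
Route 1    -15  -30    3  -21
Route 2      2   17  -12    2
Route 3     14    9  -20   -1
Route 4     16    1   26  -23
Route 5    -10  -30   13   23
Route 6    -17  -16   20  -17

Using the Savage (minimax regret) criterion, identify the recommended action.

Route 2

Column bests: S1=16, S2=17, S3=26, S4=23.
Route 1 regrets: 31, 47, 23, 44 → max 47
Route 2 regrets: 14, 0, 38, 21 → max 38
Route 3 regrets: 2, 8, 46, 24 → max 46
Route 4 regrets: 0, 16, 0, 46 → max 46
Route 5 regrets: 26, 47, 13, 0 → max 47
Route 6 regrets: 33, 33, 6, 40 → max 40
Smallest max regret = 38 → Route 2.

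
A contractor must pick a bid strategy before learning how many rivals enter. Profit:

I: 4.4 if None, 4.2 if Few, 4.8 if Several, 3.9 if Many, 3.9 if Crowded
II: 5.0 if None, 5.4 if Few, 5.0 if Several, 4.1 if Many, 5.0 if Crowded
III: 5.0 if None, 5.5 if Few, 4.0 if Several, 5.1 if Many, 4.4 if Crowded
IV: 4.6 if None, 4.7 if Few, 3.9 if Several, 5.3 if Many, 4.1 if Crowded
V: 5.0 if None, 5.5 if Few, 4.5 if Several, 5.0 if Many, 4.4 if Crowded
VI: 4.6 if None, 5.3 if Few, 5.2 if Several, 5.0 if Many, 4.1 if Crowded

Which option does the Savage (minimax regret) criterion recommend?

Column bests: None=5.0, Few=5.5, Several=5.2, Many=5.3, Crowded=5.0.
I regrets: 0.6, 1.3, 0.4, 1.4, 1.1 → max 1.4
II regrets: 0.0, 0.1, 0.2, 1.2, 0.0 → max 1.2
III regrets: 0.0, 0.0, 1.2, 0.2, 0.6 → max 1.2
IV regrets: 0.4, 0.8, 1.3, 0.0, 0.9 → max 1.3
V regrets: 0.0, 0.0, 0.7, 0.3, 0.6 → max 0.7
VI regrets: 0.4, 0.2, 0.0, 0.3, 0.9 → max 0.9
Smallest max regret = 0.7 → V.

V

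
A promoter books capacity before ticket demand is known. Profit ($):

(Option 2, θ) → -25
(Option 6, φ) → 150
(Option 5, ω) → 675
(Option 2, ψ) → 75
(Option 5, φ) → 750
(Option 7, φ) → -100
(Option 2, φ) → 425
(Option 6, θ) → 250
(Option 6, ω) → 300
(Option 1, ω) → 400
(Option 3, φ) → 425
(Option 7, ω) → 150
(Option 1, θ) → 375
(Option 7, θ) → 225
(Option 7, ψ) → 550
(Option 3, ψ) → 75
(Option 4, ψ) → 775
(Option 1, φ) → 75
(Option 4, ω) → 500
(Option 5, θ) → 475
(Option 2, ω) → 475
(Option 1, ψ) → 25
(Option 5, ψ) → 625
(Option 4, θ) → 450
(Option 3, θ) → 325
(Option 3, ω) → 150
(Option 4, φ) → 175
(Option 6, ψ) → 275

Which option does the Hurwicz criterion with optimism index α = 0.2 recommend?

Option 5

Option 1: 0.2·400 + 0.8·25 = 100
Option 2: 0.2·475 + 0.8·(-25) = 75
Option 3: 0.2·425 + 0.8·75 = 145
Option 4: 0.2·775 + 0.8·175 = 295
Option 5: 0.2·750 + 0.8·475 = 530
Option 6: 0.2·300 + 0.8·150 = 180
Option 7: 0.2·550 + 0.8·(-100) = 30
Highest Hurwicz score = 530 → Option 5.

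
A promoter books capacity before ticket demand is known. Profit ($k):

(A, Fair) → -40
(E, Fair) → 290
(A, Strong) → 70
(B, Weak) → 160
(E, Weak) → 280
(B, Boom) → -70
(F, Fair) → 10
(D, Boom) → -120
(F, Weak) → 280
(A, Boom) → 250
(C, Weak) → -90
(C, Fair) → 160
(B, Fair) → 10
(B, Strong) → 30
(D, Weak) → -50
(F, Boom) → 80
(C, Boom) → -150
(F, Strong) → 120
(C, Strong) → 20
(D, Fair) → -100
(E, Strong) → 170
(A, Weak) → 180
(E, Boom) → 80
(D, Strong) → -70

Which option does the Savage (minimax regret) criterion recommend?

Column bests: Weak=280, Fair=290, Strong=170, Boom=250.
A regrets: 100, 330, 100, 0 → max 330
B regrets: 120, 280, 140, 320 → max 320
C regrets: 370, 130, 150, 400 → max 400
D regrets: 330, 390, 240, 370 → max 390
E regrets: 0, 0, 0, 170 → max 170
F regrets: 0, 280, 50, 170 → max 280
Smallest max regret = 170 → E.

E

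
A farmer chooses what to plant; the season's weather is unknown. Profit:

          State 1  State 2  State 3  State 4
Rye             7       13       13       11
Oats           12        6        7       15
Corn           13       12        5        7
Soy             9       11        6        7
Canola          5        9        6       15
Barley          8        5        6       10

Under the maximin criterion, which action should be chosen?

Rye

Row minima: Rye=7, Oats=6, Corn=5, Soy=6, Canola=5, Barley=5
Best worst-case = 7 → Rye.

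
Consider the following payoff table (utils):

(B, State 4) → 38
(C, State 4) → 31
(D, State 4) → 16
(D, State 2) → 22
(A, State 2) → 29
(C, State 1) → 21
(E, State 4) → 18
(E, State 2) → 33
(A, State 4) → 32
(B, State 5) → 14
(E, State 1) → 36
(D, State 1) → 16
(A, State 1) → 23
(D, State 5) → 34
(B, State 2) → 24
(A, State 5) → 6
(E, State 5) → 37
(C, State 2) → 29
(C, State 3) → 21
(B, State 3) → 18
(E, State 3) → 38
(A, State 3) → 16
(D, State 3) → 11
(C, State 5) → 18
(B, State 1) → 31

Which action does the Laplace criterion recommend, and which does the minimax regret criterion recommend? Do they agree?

laplace → E; minimax regret → C (disagree)

Row averages: A=21.2, B=25, C=24, D=19.8, E=32.4
Highest average = 32.4 → E.
Column bests: State 1=36, State 2=33, State 3=38, State 4=38, State 5=37.
A regrets: 13, 4, 22, 6, 31 → max 31
B regrets: 5, 9, 20, 0, 23 → max 23
C regrets: 15, 4, 17, 7, 19 → max 19
D regrets: 20, 11, 27, 22, 3 → max 27
E regrets: 0, 0, 0, 20, 0 → max 20
Smallest max regret = 19 → C.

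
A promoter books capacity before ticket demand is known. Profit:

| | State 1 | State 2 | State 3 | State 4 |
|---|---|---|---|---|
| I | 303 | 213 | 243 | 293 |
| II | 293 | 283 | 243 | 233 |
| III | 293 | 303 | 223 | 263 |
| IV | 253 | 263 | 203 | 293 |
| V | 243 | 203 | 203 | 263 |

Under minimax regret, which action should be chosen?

III

Column bests: State 1=303, State 2=303, State 3=243, State 4=293.
I regrets: 0, 90, 0, 0 → max 90
II regrets: 10, 20, 0, 60 → max 60
III regrets: 10, 0, 20, 30 → max 30
IV regrets: 50, 40, 40, 0 → max 50
V regrets: 60, 100, 40, 30 → max 100
Smallest max regret = 30 → III.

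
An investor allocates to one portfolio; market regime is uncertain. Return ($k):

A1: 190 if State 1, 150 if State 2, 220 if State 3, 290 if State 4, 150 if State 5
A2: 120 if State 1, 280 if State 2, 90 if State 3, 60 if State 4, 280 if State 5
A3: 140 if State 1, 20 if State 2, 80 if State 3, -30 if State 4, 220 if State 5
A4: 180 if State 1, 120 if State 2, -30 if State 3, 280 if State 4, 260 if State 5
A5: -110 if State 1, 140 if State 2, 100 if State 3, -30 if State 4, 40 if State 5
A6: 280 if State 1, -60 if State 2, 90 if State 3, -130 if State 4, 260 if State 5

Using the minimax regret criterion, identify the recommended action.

A1

Column bests: State 1=280, State 2=280, State 3=220, State 4=290, State 5=280.
A1 regrets: 90, 130, 0, 0, 130 → max 130
A2 regrets: 160, 0, 130, 230, 0 → max 230
A3 regrets: 140, 260, 140, 320, 60 → max 320
A4 regrets: 100, 160, 250, 10, 20 → max 250
A5 regrets: 390, 140, 120, 320, 240 → max 390
A6 regrets: 0, 340, 130, 420, 20 → max 420
Smallest max regret = 130 → A1.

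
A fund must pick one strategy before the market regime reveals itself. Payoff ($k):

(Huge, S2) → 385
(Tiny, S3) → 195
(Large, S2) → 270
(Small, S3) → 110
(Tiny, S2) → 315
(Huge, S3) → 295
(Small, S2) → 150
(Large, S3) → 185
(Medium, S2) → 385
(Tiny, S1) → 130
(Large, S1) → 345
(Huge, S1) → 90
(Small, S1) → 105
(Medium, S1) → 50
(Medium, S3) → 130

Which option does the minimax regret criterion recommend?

Column bests: S1=345, S2=385, S3=295.
Tiny regrets: 215, 70, 100 → max 215
Small regrets: 240, 235, 185 → max 240
Medium regrets: 295, 0, 165 → max 295
Large regrets: 0, 115, 110 → max 115
Huge regrets: 255, 0, 0 → max 255
Smallest max regret = 115 → Large.

Large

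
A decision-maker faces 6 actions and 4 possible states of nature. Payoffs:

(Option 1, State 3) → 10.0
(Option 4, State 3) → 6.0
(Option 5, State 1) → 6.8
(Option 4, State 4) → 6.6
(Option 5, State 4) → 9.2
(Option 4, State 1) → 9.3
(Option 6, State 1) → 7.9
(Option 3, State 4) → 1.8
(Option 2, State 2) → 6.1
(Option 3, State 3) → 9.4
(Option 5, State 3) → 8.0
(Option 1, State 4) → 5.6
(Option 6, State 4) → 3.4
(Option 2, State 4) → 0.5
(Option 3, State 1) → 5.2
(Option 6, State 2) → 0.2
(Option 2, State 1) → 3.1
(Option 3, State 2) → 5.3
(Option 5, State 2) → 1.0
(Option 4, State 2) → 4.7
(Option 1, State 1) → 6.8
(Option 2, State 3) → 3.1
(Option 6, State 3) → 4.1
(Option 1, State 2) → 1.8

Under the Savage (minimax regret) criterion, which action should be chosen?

Column bests: State 1=9.3, State 2=6.1, State 3=10.0, State 4=9.2.
Option 1 regrets: 2.5, 4.3, 0.0, 3.6 → max 4.3
Option 2 regrets: 6.2, 0.0, 6.9, 8.7 → max 8.7
Option 3 regrets: 4.1, 0.8, 0.6, 7.4 → max 7.4
Option 4 regrets: 0.0, 1.4, 4.0, 2.6 → max 4.0
Option 5 regrets: 2.5, 5.1, 2.0, 0.0 → max 5.1
Option 6 regrets: 1.4, 5.9, 5.9, 5.8 → max 5.9
Smallest max regret = 4.0 → Option 4.

Option 4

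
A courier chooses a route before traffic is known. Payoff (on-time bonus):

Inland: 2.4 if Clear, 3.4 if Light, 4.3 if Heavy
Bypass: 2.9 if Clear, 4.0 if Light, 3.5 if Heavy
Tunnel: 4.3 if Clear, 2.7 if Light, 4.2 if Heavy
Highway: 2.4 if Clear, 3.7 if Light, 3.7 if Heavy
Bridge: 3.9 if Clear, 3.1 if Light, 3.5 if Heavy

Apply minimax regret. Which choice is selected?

Bridge

Column bests: Clear=4.3, Light=4.0, Heavy=4.3.
Inland regrets: 1.9, 0.6, 0.0 → max 1.9
Bypass regrets: 1.4, 0.0, 0.8 → max 1.4
Tunnel regrets: 0.0, 1.3, 0.1 → max 1.3
Highway regrets: 1.9, 0.3, 0.6 → max 1.9
Bridge regrets: 0.4, 0.9, 0.8 → max 0.9
Smallest max regret = 0.9 → Bridge.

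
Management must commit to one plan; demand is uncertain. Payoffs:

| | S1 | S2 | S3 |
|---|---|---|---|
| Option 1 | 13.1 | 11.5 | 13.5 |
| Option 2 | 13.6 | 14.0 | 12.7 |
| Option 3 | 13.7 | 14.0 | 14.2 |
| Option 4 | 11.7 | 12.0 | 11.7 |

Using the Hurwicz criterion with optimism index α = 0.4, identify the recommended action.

Option 3

Option 1: 0.4·13.5 + 0.6·11.5 = 12.3
Option 2: 0.4·14.0 + 0.6·12.7 = 13.22
Option 3: 0.4·14.2 + 0.6·13.7 = 13.9
Option 4: 0.4·12.0 + 0.6·11.7 = 11.82
Highest Hurwicz score = 13.9 → Option 3.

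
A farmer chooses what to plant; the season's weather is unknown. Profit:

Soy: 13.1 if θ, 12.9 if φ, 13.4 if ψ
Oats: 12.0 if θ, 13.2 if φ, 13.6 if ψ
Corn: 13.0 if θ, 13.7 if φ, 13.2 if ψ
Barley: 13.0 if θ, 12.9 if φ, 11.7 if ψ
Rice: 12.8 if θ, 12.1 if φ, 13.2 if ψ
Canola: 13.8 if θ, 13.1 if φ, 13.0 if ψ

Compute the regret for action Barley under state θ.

0.8

Best payoff under θ is 13.8.
Regret = 13.8 − 13.0 = 0.8.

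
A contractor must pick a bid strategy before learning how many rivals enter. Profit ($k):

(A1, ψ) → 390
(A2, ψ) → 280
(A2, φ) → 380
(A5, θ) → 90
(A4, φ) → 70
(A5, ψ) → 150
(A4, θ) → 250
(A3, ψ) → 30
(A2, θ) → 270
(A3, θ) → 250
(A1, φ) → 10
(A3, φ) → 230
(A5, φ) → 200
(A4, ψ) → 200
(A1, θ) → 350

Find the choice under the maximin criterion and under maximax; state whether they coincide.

maximin → A2; maximax → A1 (disagree)

Row minima: A1=10, A2=270, A3=30, A4=70, A5=90
Best worst-case = 270 → A2.
Row maxima: A1=390, A2=380, A3=250, A4=250, A5=200
Best best-case = 390 → A1.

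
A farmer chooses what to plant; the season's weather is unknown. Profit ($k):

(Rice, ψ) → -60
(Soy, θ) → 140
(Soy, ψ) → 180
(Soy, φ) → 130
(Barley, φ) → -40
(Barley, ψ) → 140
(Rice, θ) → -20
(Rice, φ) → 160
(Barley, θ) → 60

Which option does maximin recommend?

Row minima: Rice=-60, Soy=130, Barley=-40
Best worst-case = 130 → Soy.

Soy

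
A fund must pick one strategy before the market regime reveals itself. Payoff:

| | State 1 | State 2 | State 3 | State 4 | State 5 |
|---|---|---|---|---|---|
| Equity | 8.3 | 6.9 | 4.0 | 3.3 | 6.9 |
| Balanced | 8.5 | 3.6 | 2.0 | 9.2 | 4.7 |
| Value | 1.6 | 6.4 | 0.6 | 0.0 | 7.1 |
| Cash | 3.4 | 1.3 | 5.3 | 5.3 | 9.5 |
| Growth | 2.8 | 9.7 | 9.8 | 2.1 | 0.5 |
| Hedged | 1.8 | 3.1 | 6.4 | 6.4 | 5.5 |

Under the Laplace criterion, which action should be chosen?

Equity

Row averages: Equity=5.88, Balanced=5.6, Value=3.14, Cash=4.96, Growth=4.98, Hedged=4.64
Highest average = 5.88 → Equity.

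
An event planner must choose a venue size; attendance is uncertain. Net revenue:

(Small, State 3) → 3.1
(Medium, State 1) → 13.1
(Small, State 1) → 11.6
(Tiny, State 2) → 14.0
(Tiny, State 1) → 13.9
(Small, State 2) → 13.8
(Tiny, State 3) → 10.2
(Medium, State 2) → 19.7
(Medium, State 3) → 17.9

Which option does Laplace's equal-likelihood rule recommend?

Medium

Row averages: Tiny=12.7, Small=9.5, Medium=16.9
Highest average = 16.9 → Medium.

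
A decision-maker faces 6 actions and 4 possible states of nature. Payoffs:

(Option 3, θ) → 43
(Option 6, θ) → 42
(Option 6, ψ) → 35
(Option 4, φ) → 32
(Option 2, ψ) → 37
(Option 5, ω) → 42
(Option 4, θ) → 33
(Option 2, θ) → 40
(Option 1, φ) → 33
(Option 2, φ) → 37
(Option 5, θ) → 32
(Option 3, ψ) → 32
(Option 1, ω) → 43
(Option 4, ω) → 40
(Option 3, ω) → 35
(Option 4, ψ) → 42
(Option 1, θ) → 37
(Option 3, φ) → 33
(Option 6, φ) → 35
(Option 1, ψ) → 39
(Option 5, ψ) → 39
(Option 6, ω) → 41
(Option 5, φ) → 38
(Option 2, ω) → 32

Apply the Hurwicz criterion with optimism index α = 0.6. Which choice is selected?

Option 6

Option 1: 0.6·43 + 0.4·33 = 39
Option 2: 0.6·40 + 0.4·32 = 36.8
Option 3: 0.6·43 + 0.4·32 = 38.6
Option 4: 0.6·42 + 0.4·32 = 38
Option 5: 0.6·42 + 0.4·32 = 38
Option 6: 0.6·42 + 0.4·35 = 39.2
Highest Hurwicz score = 39.2 → Option 6.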